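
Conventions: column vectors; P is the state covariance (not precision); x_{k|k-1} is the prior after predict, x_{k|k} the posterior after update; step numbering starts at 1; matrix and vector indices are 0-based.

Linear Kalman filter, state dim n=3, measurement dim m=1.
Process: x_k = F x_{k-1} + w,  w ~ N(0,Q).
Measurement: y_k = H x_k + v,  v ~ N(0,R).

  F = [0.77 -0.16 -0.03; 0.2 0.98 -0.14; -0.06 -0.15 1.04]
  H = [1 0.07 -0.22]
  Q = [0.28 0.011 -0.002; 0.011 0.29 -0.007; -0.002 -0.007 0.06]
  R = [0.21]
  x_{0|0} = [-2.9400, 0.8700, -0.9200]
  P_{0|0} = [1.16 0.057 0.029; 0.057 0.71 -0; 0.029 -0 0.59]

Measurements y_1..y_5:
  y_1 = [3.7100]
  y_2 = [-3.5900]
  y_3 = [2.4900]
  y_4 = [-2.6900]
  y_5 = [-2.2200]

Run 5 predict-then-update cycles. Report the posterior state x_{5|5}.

step 1: x^-=[-2.3754, 0.3934, -0.9109]  P^-=[0.9711 0.1187 -0.0397; 0.1187 1.0506 -0.2100; -0.0397 -0.2100 0.7157]  S=[1.2614]  K=[0.7833; 0.1890; -0.1680]  nu=[5.8575]  x^+=[2.2130, 1.5005, -1.8947]  P^+=[0.1970 -0.0681 0.1262; -0.0681 1.0055 -0.1699; 0.1262 -0.1699 0.6801]
step 2: x^-=[1.5208, 2.1783, -2.3284]  P^-=[0.4325 -0.1758 0.1279; -0.1758 1.2898 -0.3996; 0.1279 -0.3996 0.8550]  S=[0.6216]  K=[0.6307; 0.0038; -0.1419]  nu=[-5.7755]  x^+=[-2.1218, 2.1564, -1.5088]  P^+=[0.1852 -0.1773 0.1835; -0.1773 1.2898 -0.3993; 0.1835 -0.3993 0.8425]
step 3: x^-=[-1.9335, 1.9001, -1.7653]  P^-=[0.4550 -0.3054 0.2248; -0.3054 1.5824 -0.6813; 0.2248 -0.6813 1.0994]  S=[0.6053]  K=[0.6347; -0.0739; -0.1070]  nu=[3.9021]  x^+=[0.5431, 1.6118, -2.1828]  P^+=[0.2112 -0.2770 0.2659; -0.2770 1.5791 -0.6861; 0.2659 -0.6861 1.0924]
step 4: x^-=[0.2258, 1.9937, -2.5445]  P^-=[0.4960 -0.4251 0.3459; -0.4251 1.9012 -1.0323; 0.3459 -1.0323 1.4538]  S=[0.6058]  K=[0.6440; -0.1072; -0.0763]  nu=[-3.6151]  x^+=[-2.1025, 2.3812, -2.2687]  P^+=[0.2447 -0.3833 0.3756; -0.3833 1.8942 -1.0372; 0.3756 -1.0372 1.4503]
step 5: x^-=[-1.9319, 2.2307, -2.5905]  P^-=[0.5420 -0.5547 0.4969; -0.5547 2.2608 -1.4632; 0.4969 -1.4632 1.9419]  S=[0.6059]  K=[0.6501; -0.1230; -0.0540]  nu=[-1.0142]  x^+=[-2.5912, 2.3555, -2.5357]  P^+=[0.2860 -0.5062 0.5182; -0.5062 2.2516 -1.4672; 0.5182 -1.4672 1.9402]

x_post = [-2.5912, 2.3555, -2.5357]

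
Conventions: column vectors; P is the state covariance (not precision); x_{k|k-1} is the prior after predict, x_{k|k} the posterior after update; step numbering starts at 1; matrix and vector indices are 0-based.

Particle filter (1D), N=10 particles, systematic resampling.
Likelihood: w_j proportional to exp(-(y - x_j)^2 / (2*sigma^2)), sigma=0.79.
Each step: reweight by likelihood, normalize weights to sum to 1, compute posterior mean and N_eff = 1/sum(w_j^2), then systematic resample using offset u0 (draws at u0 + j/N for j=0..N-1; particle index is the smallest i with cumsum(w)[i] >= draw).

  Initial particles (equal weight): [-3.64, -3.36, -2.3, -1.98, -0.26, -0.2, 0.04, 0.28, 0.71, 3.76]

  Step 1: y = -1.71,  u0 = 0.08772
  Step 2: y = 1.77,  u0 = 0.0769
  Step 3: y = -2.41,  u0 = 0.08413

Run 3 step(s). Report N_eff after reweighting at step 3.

step 1: w=[0.0216, 0.0481, 0.3224, 0.4019, 0.0791, 0.0686, 0.0366, 0.0178, 0.0039, 0.0000]  mean=-1.8024  Neff=3.5602  idx=[2, 2, 2, 2, 3, 3, 3, 3, 5, 7]
step 2: w=[0.0000, 0.0000, 0.0000, 0.0000, 0.0001, 0.0001, 0.0001, 0.0001, 0.2090, 0.7907]  mean=0.1790  Neff=1.4949  idx=[8, 8, 9, 9, 9, 9, 9, 9, 9, 9]
step 3: w=[0.3110, 0.3110, 0.0473, 0.0473, 0.0473, 0.0473, 0.0473, 0.0473, 0.0473, 0.0473]  mean=-0.0186  Neff=4.7326  idx=[0, 0, 0, 1, 1, 1, 3, 5, 7, 9]

N_eff = 4.7326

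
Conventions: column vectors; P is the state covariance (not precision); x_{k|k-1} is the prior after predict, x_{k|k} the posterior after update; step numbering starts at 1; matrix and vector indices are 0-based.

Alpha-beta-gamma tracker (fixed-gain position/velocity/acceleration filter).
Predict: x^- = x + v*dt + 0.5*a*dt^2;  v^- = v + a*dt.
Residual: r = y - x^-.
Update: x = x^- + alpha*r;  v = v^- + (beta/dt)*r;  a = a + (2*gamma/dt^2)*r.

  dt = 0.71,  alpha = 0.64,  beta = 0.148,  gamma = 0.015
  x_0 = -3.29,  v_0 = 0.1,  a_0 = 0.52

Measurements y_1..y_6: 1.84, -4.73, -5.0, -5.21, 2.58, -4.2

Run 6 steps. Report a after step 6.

step 1: x_pred=-3.0879  r=4.9279  x^+=0.0659  v^+=1.4964  a^+=0.8133
step 2: x_pred=1.3334  r=-6.0634  x^+=-2.5472  v^+=0.8099  a^+=0.4524
step 3: x_pred=-1.8581  r=-3.1419  x^+=-3.8689  v^+=0.4762  a^+=0.2654
step 4: x_pred=-3.4639  r=-1.7461  x^+=-4.5814  v^+=0.3007  a^+=0.1615
step 5: x_pred=-4.3272  r=6.9072  x^+=0.0934  v^+=1.8552  a^+=0.5726
step 6: x_pred=1.5549  r=-5.7549  x^+=-2.1282  v^+=1.0621  a^+=0.2301

a_post = 0.2301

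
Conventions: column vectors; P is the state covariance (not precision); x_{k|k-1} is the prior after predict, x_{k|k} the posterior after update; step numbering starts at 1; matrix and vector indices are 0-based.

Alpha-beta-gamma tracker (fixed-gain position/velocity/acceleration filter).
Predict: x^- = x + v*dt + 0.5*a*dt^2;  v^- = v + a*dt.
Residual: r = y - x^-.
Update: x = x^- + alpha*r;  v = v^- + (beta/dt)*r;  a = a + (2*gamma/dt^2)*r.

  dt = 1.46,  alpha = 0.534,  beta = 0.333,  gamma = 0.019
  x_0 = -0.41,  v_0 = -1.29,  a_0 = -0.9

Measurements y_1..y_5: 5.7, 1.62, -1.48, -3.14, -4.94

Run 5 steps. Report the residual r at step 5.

step 1: x_pred=-3.2526  r=8.9526  x^+=1.5281  v^+=-0.5621  a^+=-0.7404
step 2: x_pred=-0.0817  r=1.7017  x^+=0.8270  v^+=-1.2549  a^+=-0.7101
step 3: x_pred=-1.7620  r=0.2820  x^+=-1.6114  v^+=-2.2273  a^+=-0.7050
step 4: x_pred=-5.6147  r=2.4747  x^+=-4.2932  v^+=-2.6922  a^+=-0.6609
step 5: x_pred=-8.9283  r=3.9883  x^+=-6.7985  v^+=-2.7475  a^+=-0.5898

resid = 3.9883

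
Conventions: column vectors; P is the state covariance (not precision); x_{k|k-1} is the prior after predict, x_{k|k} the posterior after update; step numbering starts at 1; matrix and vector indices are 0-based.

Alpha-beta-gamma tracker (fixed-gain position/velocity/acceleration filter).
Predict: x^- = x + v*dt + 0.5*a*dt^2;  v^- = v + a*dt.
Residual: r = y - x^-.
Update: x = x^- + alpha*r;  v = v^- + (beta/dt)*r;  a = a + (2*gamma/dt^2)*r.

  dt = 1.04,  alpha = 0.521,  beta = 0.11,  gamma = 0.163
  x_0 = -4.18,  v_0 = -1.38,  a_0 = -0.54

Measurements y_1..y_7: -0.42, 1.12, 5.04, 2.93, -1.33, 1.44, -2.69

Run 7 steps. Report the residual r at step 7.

resid = -10.5980

step 1: x_pred=-5.9072  r=5.4872  x^+=-3.0484  v^+=-1.3612  a^+=1.1139
step 2: x_pred=-3.8617  r=4.9817  x^+=-1.2662  v^+=0.3241  a^+=2.6154
step 3: x_pred=0.4853  r=4.5547  x^+=2.8583  v^+=3.5259  a^+=3.9882
step 4: x_pred=8.6820  r=-5.7520  x^+=5.6852  v^+=7.0652  a^+=2.2545
step 5: x_pred=14.2523  r=-15.5823  x^+=6.1339  v^+=7.7618  a^+=-2.4421
step 6: x_pred=12.8855  r=-11.4455  x^+=6.9224  v^+=4.0115  a^+=-5.8918
step 7: x_pred=7.9080  r=-10.5980  x^+=2.3865  v^+=-3.2370  a^+=-9.0861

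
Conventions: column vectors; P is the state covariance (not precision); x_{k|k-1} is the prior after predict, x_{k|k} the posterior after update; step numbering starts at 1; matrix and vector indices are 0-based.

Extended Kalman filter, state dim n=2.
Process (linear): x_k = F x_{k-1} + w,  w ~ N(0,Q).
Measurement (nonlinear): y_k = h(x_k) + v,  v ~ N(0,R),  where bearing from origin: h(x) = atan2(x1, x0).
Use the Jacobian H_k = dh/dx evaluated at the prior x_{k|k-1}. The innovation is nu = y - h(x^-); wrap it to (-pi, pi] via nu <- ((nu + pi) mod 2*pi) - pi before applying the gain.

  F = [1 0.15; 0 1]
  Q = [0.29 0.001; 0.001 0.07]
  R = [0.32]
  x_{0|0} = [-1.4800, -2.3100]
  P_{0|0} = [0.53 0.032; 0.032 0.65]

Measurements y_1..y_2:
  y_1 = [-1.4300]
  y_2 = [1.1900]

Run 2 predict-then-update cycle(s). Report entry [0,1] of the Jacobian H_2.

H_jac[0,1] = -0.1851

step 1: x^-=[-1.8265, -2.3100]  P^-=[0.8442 0.1305; 0.1305 0.7200]  H_jac=[0.2664 -0.2106]  S=[0.3972]  K=[0.4970; -0.2943]  nu=[0.8098]  x^+=[-1.4240, -2.5483]  P^+=[0.7461 0.1886; 0.1886 0.6856]
step 2: x^-=[-1.8063, -2.5483]  P^-=[1.1081 0.2924; 0.2924 0.7556]  H_jac=[0.2612 -0.1851]  S=[0.3932]  K=[0.5984; -0.1615]  nu=[-2.9058]  x^+=[-3.5451, -2.0790]  P^+=[0.9673 0.3304; 0.3304 0.7453]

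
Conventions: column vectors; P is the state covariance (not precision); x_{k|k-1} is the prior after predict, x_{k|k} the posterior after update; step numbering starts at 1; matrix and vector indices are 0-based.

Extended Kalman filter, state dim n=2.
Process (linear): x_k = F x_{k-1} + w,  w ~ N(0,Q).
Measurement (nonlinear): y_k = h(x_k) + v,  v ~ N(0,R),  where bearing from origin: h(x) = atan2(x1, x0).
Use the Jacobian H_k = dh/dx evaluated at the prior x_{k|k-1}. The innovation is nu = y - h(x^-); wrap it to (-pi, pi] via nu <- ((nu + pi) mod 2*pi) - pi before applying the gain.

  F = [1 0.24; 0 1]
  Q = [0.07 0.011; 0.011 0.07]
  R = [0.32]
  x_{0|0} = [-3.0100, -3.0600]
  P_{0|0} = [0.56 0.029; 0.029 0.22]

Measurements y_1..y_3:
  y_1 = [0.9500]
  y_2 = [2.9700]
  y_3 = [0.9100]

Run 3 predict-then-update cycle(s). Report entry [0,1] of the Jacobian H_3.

H_jac[0,1] = -0.1429

step 1: x^-=[-3.7444, -3.0600]  P^-=[0.6566 0.0928; 0.0928 0.2900]  H_jac=[0.1309 -0.1601]  S=[0.3348]  K=[0.2123; -0.1024]  nu=[-2.8767]  x^+=[-4.3550, -2.7653]  P^+=[0.6415 0.1001; 0.1001 0.2865]
step 2: x^-=[-5.0187, -2.7653]  P^-=[0.7760 0.1798; 0.1798 0.3565]  H_jac=[0.0842 -0.1528]  S=[0.3292]  K=[0.1150; -0.1195]  nu=[-0.6752]  x^+=[-5.0964, -2.6846]  P^+=[0.7717 0.1844; 0.1844 0.3518]
step 3: x^-=[-5.7407, -2.6846]  P^-=[0.9504 0.2798; 0.2798 0.4218]  H_jac=[0.0668 -0.1429]  S=[0.3275]  K=[0.0719; -0.1270]  nu=[-2.6690]  x^+=[-5.9325, -2.3457]  P^+=[0.9488 0.2828; 0.2828 0.4165]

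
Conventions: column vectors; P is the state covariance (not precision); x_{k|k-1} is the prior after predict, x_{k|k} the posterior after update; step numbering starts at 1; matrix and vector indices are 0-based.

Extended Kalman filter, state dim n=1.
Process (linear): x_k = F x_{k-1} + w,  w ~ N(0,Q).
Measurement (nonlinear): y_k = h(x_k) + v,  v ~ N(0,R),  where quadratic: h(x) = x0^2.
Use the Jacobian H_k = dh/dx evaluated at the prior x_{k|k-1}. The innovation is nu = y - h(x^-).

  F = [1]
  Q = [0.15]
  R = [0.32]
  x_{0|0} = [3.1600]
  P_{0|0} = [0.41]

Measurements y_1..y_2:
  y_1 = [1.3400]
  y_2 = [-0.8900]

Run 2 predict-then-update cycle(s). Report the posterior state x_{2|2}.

step 1: x^-=[3.1600]  P^-=[0.5600]  H_jac=[6.3200]  S=[22.6877]  K=[0.1560]  nu=[-8.6456]  x^+=[1.8113]  P^+=[0.0079]
step 2: x^-=[1.8113]  P^-=[0.1579]  H_jac=[3.6226]  S=[2.3922]  K=[0.2391]  nu=[-4.1709]  x^+=[0.8140]  P^+=[0.0211]

x_post = [0.8140]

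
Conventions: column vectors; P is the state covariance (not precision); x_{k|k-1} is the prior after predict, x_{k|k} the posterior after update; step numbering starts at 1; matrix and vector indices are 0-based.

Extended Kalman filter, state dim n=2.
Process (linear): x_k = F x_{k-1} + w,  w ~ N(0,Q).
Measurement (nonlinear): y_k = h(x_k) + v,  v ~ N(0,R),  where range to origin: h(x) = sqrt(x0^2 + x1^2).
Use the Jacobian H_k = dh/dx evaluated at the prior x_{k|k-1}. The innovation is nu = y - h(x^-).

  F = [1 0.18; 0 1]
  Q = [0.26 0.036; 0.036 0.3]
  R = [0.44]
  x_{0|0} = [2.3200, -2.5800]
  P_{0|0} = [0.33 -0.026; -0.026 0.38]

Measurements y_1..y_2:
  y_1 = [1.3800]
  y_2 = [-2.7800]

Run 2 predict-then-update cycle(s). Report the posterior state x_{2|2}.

step 1: x^-=[1.8556, -2.5800]  P^-=[0.5930 0.0784; 0.0784 0.6800]  H_jac=[0.5839 -0.8118]  S=[1.0160]  K=[0.2781; -0.4983]  nu=[-1.7980]  x^+=[1.3555, -1.6841]  P^+=[0.5144 0.2192; 0.2192 0.4277]
step 2: x^-=[1.0524, -1.6841]  P^-=[0.8671 0.3322; 0.3322 0.7277]  H_jac=[0.5300 -0.8480]  S=[0.9083]  K=[0.1958; -0.4856]  nu=[-4.7659]  x^+=[0.1193, 0.6303]  P^+=[0.8323 0.4186; 0.4186 0.5135]

x_post = [0.1193, 0.6303]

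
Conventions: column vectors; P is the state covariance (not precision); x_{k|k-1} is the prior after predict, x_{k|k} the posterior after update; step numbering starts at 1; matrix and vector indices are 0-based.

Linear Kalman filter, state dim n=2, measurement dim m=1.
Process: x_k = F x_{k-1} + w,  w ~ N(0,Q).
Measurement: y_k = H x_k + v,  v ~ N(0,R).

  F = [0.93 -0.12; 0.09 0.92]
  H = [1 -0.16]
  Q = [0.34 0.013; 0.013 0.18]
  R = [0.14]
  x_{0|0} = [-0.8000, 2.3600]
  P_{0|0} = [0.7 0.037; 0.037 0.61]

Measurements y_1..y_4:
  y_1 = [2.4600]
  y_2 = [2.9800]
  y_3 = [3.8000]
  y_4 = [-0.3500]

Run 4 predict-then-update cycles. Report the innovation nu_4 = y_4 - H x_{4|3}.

innov = [-3.3054]

step 1: x^-=[-1.0272, 2.0992]  P^-=[0.9460 0.0355; 0.0355 0.7081]  S=[1.0927]  K=[0.8605; -0.0712]  nu=[3.8231]  x^+=[2.2625, 1.8270]  P^+=[0.1369 0.1024; 0.1024 0.7026]
step 2: x^-=[1.8849, 1.8845]  P^-=[0.4456 0.0334; 0.0334 0.7927]  S=[0.5952]  K=[0.7397; -0.1569]  nu=[1.3966]  x^+=[2.9180, 1.6653]  P^+=[0.1200 0.1025; 0.1025 0.7781]
step 3: x^-=[2.5139, 1.7947]  P^-=[0.4321 0.0238; 0.0238 0.8565]  S=[0.5864]  K=[0.7303; -0.1932]  nu=[1.5733]  x^+=[3.6629, 1.4908]  P^+=[0.1193 0.1065; 0.1065 0.8346]
step 4: x^-=[3.2276, 1.7012]  P^-=[0.4314 0.0208; 0.0208 0.9050]  S=[0.5879]  K=[0.7281; -0.2109]  nu=[-3.3054]  x^+=[0.8208, 2.3983]  P^+=[0.1197 0.1111; 0.1111 0.8789]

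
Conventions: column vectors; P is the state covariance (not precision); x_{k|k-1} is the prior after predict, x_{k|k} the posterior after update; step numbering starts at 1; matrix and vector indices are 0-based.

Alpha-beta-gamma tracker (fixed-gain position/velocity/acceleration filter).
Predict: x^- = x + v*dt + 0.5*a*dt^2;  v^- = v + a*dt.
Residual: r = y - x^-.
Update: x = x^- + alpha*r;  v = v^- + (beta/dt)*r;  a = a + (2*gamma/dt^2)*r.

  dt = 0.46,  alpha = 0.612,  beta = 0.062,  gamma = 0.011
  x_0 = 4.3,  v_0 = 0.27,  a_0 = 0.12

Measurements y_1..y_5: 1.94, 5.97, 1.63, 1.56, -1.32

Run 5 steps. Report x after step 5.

x_post = -0.0647

step 1: x_pred=4.4369  r=-2.4969  x^+=2.9088  v^+=-0.0113  a^+=-0.1396
step 2: x_pred=2.8888  r=3.0812  x^+=4.7745  v^+=0.3397  a^+=0.1807
step 3: x_pred=4.9499  r=-3.3199  x^+=2.9181  v^+=-0.0246  a^+=-0.1644
step 4: x_pred=2.8894  r=-1.3294  x^+=2.0758  v^+=-0.2794  a^+=-0.3026
step 5: x_pred=1.9153  r=-3.2353  x^+=-0.0647  v^+=-0.8547  a^+=-0.6390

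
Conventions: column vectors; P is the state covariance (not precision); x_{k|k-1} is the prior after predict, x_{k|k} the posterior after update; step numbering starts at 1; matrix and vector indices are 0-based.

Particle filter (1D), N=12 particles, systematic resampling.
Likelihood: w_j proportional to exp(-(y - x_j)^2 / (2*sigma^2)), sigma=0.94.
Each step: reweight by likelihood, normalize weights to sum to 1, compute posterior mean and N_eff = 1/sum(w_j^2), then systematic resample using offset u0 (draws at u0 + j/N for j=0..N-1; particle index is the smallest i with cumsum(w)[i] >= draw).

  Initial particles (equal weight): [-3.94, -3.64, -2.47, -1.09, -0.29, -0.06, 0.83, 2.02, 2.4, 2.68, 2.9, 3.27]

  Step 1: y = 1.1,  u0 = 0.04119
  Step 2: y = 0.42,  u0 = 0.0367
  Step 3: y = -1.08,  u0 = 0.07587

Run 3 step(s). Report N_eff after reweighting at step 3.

N_eff = 6.9453

step 1: w=[0.0000, 0.0000, 0.0002, 0.0201, 0.1014, 0.1413, 0.2903, 0.1874, 0.1163, 0.0737, 0.0484, 0.0211]  mean=1.2448  Neff=5.8220  idx=[4, 5, 5, 6, 6, 6, 6, 7, 7, 8, 9, 10]
step 2: w=[0.1104, 0.1289, 0.1289, 0.1335, 0.1335, 0.1335, 0.1335, 0.0345, 0.0345, 0.0160, 0.0082, 0.0045]  mean=0.6085  Neff=8.3704  idx=[0, 1, 1, 2, 3, 3, 4, 4, 5, 6, 6, 8]
step 3: w=[0.2155, 0.1702, 0.1702, 0.1702, 0.0389, 0.0389, 0.0389, 0.0389, 0.0389, 0.0389, 0.0389, 0.0013]  mean=0.1357  Neff=6.9453  idx=[0, 0, 1, 1, 2, 2, 3, 3, 4, 6, 8, 10]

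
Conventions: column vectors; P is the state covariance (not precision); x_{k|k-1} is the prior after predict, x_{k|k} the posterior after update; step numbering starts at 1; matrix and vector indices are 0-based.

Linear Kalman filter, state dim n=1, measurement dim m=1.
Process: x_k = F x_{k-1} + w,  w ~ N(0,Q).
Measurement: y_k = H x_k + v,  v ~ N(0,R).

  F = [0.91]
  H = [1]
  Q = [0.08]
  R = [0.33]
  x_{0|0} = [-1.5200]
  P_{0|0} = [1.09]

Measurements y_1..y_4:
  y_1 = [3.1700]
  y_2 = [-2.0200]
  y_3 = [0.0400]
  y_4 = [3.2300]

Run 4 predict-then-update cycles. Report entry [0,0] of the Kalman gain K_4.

step 1: x^-=[-1.3832]  P^-=[0.9826]  S=[1.3126]  K=[0.7486]  nu=[4.5532]  x^+=[2.0253]  P^+=[0.2470]
step 2: x^-=[1.8430]  P^-=[0.2846]  S=[0.6146]  K=[0.4630]  nu=[-3.8630]  x^+=[0.0543]  P^+=[0.1528]
step 3: x^-=[0.0494]  P^-=[0.2065]  S=[0.5365]  K=[0.3849]  nu=[-0.0094]  x^+=[0.0458]  P^+=[0.1270]
step 4: x^-=[0.0417]  P^-=[0.1852]  S=[0.5152]  K=[0.3595]  nu=[3.1883]  x^+=[1.1878]  P^+=[0.1186]

K[0,0] = 0.3595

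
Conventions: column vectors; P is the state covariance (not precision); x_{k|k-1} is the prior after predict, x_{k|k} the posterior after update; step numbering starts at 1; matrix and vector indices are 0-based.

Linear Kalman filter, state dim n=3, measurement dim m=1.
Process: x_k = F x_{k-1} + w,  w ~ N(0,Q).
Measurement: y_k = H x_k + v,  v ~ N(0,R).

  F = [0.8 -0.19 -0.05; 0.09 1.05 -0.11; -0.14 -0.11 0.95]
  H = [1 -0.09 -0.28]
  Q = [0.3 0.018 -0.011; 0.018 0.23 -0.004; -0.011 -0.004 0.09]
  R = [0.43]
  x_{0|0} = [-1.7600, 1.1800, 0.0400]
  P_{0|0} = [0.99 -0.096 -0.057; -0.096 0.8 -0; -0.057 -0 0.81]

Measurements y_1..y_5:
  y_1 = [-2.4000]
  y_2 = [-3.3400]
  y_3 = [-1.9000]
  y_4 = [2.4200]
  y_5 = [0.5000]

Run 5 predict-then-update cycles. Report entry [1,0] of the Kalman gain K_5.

K[1,0] = -0.4834

step 1: x^-=[-1.6342, 1.0762, 0.1546]  P^-=[0.9982 -0.1396 -0.1815; -0.1396 1.1128 -0.1842; -0.1815 -0.1842 0.8623]  S=[1.6223]  K=[0.6544; -0.1160; -0.2505]  nu=[-0.6257]  x^+=[-2.0436, 1.1488, 0.3113]  P^+=[0.3035 -0.0165 0.0844; -0.0165 1.0910 -0.2313; 0.0844 -0.2313 0.7605]
step 2: x^-=[-1.8687, 0.9880, 0.4555]  P^-=[0.5294 -0.1877 0.0479; -0.1877 1.4931 -0.4358; 0.0479 -0.4358 0.8209]  S=[1.0208]  K=[0.5220; -0.1959; -0.1398]  nu=[-1.2548]  x^+=[-2.5237, 1.2339, 0.6309]  P^+=[0.2512 -0.0832 0.1224; -0.0832 1.4539 -0.4637; 0.1224 -0.4637 0.8010]
step 3: x^-=[-2.2850, 0.9991, 0.8169]  P^-=[0.5220 -0.3147 0.1334; -0.3147 1.9336 -0.7016; 0.1334 -0.7016 0.8972]  S=[0.9846]  K=[0.5210; -0.2969; -0.0556]  nu=[0.7036]  x^+=[-1.9184, 0.7902, 0.7778]  P^+=[0.2547 -0.1624 0.1619; -0.1624 1.8469 -0.7178; 0.1619 -0.7178 0.8941]
step 4: x^-=[-1.7237, 0.5714, 0.9206]  P^-=[0.5547 -0.4531 0.2163; -0.4531 2.4109 -0.9968; 0.2163 -0.9968 1.0263]  S=[0.9949]  K=[0.5377; -0.3930; 0.0188]  nu=[4.4529]  x^+=[0.6705, -1.1787, 1.0043]  P^+=[0.2671 -0.2429 0.2063; -0.2429 2.2573 -0.9895; 0.2063 -0.9895 1.0259]
step 5: x^-=[0.7102, -1.2877, 0.9899]  P^-=[0.5935 -0.5951 0.3038; -0.5951 2.9118 -1.3153; 0.3038 -1.3153 1.1929]  S=[1.0113]  K=[0.5557; -0.4834; 0.0872]  nu=[-0.0489]  x^+=[0.6830, -1.2641, 0.9856]  P^+=[0.2812 -0.3234 0.2548; -0.3234 2.6754 -1.2727; 0.2548 -1.2727 1.1852]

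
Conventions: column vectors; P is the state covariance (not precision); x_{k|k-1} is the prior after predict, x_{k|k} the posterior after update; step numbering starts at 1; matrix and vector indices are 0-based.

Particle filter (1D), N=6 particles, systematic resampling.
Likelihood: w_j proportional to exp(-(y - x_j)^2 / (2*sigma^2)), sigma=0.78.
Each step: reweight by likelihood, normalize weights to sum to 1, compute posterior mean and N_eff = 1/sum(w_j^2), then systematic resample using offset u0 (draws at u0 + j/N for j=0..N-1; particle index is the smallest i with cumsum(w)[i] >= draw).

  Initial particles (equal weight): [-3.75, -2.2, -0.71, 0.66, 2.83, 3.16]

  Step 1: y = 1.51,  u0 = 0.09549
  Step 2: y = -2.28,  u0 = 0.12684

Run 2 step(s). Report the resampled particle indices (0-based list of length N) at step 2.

resampled_idx = [0, 1, 1, 2, 3, 3]

step 1: w=[0.0000, 0.0000, 0.0190, 0.6034, 0.2610, 0.1166]  mean=1.4917  Neff=2.2415  idx=[3, 3, 3, 3, 4, 5]
step 2: w=[0.2500, 0.2500, 0.2500, 0.2500, 0.0000, 0.0000]  mean=0.6600  Neff=4.0000  idx=[0, 1, 1, 2, 3, 3]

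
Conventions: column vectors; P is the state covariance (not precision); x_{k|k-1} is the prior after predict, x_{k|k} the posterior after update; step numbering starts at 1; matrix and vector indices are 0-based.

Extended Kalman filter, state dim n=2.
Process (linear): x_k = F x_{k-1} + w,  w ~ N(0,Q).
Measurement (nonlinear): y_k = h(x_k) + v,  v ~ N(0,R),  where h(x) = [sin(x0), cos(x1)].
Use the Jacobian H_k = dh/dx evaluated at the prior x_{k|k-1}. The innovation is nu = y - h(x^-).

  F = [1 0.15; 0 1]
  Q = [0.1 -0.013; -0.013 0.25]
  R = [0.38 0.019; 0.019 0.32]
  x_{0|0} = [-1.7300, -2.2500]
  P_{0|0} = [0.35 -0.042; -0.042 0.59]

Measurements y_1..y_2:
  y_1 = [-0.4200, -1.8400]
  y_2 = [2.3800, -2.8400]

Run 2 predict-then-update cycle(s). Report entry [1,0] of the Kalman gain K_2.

K[1,0] = -0.0424

step 1: x^-=[-2.0675, -2.2500]  P^-=[0.4507 0.0335; 0.0335 0.8400]  H_jac=[-0.4765 0.0000; 0.0000 0.7781]  S=[0.4823 0.0066; 0.0066 0.8285]  K=[-0.4457 0.0350; -0.0439 0.7892]  nu=[0.4592, -1.2118]  x^+=[-2.3146, -3.2265]  P^+=[0.3540 0.0035; 0.0035 0.3235]
step 2: x^-=[-2.7985, -3.2265]  P^-=[0.4624 0.0390; 0.0390 0.5735]  H_jac=[-0.9417 0.0000; 0.0000 -0.0848]  S=[0.7901 0.0221; 0.0221 0.3241]  K=[-0.5519 0.0274; -0.0424 -0.1472]  nu=[2.7164, -1.8436]  x^+=[-4.3483, -3.0704]  P^+=[0.2221 0.0201; 0.0201 0.5648]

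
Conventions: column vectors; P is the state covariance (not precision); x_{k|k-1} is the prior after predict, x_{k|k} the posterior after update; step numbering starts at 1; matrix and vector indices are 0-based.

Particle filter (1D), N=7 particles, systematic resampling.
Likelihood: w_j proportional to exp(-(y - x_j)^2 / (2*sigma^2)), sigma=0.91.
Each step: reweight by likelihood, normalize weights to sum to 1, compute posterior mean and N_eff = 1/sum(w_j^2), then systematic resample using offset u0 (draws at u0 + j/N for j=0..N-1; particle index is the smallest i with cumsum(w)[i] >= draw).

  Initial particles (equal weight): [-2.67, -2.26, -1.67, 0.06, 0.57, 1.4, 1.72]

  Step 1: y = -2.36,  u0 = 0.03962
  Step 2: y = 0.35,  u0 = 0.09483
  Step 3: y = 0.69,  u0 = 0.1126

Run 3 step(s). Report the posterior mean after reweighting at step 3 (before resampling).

post_mean = -1.6845

step 1: w=[0.3466, 0.3651, 0.2755, 0.0107, 0.0021, 0.0001, 0.0000]  mean=-2.2086  Neff=3.0357  idx=[0, 0, 0, 1, 1, 2, 2]
step 2: w=[0.0189, 0.0189, 0.0189, 0.0760, 0.0760, 0.3957, 0.3957]  mean=-1.8163  Neff=3.0700  idx=[3, 5, 5, 5, 6, 6, 6]
step 3: w=[0.0245, 0.1626, 0.1626, 0.1626, 0.1626, 0.1626, 0.1626]  mean=-1.6845  Neff=6.2816  idx=[1, 2, 3, 4, 5, 5, 6]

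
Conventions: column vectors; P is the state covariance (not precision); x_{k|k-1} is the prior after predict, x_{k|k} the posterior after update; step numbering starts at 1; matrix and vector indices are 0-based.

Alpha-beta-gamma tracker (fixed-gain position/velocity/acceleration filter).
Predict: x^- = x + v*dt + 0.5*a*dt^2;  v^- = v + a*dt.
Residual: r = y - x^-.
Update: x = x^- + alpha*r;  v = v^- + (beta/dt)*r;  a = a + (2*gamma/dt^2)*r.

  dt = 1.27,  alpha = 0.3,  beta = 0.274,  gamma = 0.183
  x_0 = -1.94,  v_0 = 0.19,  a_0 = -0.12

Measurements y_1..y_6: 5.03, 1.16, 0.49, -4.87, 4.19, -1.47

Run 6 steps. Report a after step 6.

a_post = -1.4977

step 1: x_pred=-1.7955  r=6.8255  x^+=0.2522  v^+=1.5102  a^+=1.4288
step 2: x_pred=3.3224  r=-2.1624  x^+=2.6737  v^+=2.8583  a^+=0.9381
step 3: x_pred=7.0603  r=-6.5703  x^+=5.0892  v^+=2.6322  a^+=-0.5528
step 4: x_pred=7.9863  r=-12.8563  x^+=4.1294  v^+=-0.8435  a^+=-3.4701
step 5: x_pred=0.2596  r=3.9304  x^+=1.4387  v^+=-4.4026  a^+=-2.5783
step 6: x_pred=-6.2318  r=4.7618  x^+=-4.8033  v^+=-6.6497  a^+=-1.4977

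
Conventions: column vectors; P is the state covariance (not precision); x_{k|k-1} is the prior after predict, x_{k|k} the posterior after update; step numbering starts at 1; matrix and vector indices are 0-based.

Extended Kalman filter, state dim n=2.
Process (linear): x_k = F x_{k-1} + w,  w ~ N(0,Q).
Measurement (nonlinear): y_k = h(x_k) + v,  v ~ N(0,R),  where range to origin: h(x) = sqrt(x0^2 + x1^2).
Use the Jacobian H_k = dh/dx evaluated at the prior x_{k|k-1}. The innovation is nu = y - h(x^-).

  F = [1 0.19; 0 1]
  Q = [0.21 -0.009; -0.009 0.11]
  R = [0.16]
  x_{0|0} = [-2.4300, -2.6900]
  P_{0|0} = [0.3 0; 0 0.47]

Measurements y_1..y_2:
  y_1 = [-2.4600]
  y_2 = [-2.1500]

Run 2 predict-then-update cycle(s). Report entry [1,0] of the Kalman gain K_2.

step 1: x^-=[-2.9411, -2.6900]  P^-=[0.5270 0.0803; 0.0803 0.5800]  H_jac=[-0.7379 -0.6749]  S=[0.7911]  K=[-0.5600; -0.5697]  nu=[-6.4457]  x^+=[0.6687, 0.9822]  P^+=[0.2788 -0.1721; -0.1721 0.3232]
step 2: x^-=[0.8554, 0.9822]  P^-=[0.4351 -0.1197; -0.1197 0.4332]  H_jac=[0.6567 0.7541]  S=[0.4755]  K=[0.4111; 0.5218]  nu=[-3.4524]  x^+=[-0.5641, -0.8192]  P^+=[0.3547 -0.2217; -0.2217 0.3038]

K[1,0] = 0.5218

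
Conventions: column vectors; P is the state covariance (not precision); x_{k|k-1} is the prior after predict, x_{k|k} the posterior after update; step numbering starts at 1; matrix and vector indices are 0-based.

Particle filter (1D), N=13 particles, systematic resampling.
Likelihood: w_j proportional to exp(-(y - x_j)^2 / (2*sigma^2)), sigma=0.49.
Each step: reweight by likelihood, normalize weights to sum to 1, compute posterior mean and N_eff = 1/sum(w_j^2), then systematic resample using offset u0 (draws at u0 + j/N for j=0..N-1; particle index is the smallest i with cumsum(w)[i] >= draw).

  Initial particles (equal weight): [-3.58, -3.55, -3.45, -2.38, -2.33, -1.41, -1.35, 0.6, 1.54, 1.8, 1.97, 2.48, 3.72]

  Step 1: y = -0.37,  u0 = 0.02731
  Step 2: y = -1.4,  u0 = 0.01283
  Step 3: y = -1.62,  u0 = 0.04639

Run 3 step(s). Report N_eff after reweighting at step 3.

N_eff = 12.9884

step 1: w=[0.0000, 0.0000, 0.0000, 0.0006, 0.0009, 0.2749, 0.3538, 0.3684, 0.0013, 0.0001, 0.0000, 0.0000, 0.0000]  mean=-0.6452  Neff=2.9723  idx=[5, 5, 5, 5, 6, 6, 6, 6, 7, 7, 7, 7, 7]
step 2: w=[0.1253, 0.1253, 0.1253, 0.1253, 0.1247, 0.1247, 0.1247, 0.1247, 0.0000, 0.0000, 0.0000, 0.0000, 0.0000]  mean=-1.3798  Neff=8.0024  idx=[0, 0, 1, 1, 2, 3, 3, 4, 5, 5, 6, 6, 7]
step 3: w=[0.0790, 0.0790, 0.0790, 0.0790, 0.0790, 0.0790, 0.0790, 0.0744, 0.0744, 0.0744, 0.0744, 0.0744, 0.0744]  mean=-1.3832  Neff=12.9884  idx=[0, 1, 2, 3, 4, 5, 6, 7, 8, 9, 10, 11, 12]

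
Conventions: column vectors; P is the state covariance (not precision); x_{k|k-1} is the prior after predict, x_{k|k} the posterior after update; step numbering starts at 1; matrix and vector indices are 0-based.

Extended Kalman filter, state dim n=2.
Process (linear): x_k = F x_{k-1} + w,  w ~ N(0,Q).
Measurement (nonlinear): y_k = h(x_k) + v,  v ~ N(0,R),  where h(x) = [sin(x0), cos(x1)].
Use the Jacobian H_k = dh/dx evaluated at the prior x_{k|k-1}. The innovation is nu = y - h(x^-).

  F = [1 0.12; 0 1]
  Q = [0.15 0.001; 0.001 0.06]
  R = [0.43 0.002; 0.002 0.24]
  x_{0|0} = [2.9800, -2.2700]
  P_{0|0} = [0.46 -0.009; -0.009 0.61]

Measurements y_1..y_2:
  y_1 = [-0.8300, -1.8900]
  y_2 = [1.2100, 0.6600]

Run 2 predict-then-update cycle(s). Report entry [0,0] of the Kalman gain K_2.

K[0,0] = -0.5046

step 1: x^-=[2.7076, -2.2700]  P^-=[0.6166 0.0652; 0.0652 0.6700]  H_jac=[-0.9073 0.0000; 0.0000 0.7654]  S=[0.9376 -0.0433; -0.0433 0.6325]  K=[-0.5949 0.0382; -0.0258 0.8090]  nu=[-1.2505, -1.2464]  x^+=[3.4040, -3.2461]  P^+=[0.2819 0.0104; 0.0104 0.2536]
step 2: x^-=[3.0144, -3.2461]  P^-=[0.4380 0.0419; 0.0419 0.3136]  H_jac=[-0.9919 0.0000; 0.0000 -0.1044]  S=[0.8610 0.0063; 0.0063 0.2434]  K=[-0.5046 -0.0048; -0.0472 -0.1332]  nu=[1.0832, 1.6545]  x^+=[2.4599, -3.5178]  P^+=[0.2188 0.0207; 0.0207 0.3073]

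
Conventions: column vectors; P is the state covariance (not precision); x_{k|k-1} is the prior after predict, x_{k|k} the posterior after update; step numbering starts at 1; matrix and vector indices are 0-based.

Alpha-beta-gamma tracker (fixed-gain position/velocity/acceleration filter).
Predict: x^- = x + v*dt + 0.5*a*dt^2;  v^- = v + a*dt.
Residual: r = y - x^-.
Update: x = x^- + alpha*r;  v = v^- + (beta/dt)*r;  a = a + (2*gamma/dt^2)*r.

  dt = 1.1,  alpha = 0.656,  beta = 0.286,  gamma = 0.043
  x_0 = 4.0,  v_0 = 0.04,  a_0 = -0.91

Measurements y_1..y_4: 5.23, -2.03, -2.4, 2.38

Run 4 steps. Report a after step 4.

a_post = -0.3612

step 1: x_pred=3.4934  r=1.7366  x^+=4.6326  v^+=-0.5095  a^+=-0.7866
step 2: x_pred=3.5963  r=-5.6263  x^+=-0.0946  v^+=-2.8376  a^+=-1.1865
step 3: x_pred=-3.9337  r=1.5337  x^+=-2.9276  v^+=-3.7439  a^+=-1.0775
step 4: x_pred=-7.6978  r=10.0778  x^+=-1.0867  v^+=-2.3089  a^+=-0.3612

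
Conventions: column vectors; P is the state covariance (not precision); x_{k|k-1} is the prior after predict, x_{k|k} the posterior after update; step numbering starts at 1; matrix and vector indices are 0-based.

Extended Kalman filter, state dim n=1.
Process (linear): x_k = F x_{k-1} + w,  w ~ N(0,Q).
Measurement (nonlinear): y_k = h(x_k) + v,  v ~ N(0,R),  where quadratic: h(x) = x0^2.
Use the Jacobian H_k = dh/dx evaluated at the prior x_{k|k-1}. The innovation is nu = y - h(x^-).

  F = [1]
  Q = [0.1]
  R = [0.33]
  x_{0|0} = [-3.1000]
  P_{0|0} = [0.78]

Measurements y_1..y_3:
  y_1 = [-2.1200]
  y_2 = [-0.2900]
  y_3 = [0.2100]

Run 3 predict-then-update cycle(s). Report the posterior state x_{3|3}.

step 1: x^-=[-3.1000]  P^-=[0.8800]  H_jac=[-6.2000]  S=[34.1572]  K=[-0.1597]  nu=[-11.7300]  x^+=[-1.2263]  P^+=[0.0085]
step 2: x^-=[-1.2263]  P^-=[0.1085]  H_jac=[-2.4527]  S=[0.9827]  K=[-0.2708]  nu=[-1.7939]  x^+=[-0.7405]  P^+=[0.0364]
step 3: x^-=[-0.7405]  P^-=[0.1364]  H_jac=[-1.4811]  S=[0.6293]  K=[-0.3211]  nu=[-0.3384]  x^+=[-0.6319]  P^+=[0.0715]

x_post = [-0.6319]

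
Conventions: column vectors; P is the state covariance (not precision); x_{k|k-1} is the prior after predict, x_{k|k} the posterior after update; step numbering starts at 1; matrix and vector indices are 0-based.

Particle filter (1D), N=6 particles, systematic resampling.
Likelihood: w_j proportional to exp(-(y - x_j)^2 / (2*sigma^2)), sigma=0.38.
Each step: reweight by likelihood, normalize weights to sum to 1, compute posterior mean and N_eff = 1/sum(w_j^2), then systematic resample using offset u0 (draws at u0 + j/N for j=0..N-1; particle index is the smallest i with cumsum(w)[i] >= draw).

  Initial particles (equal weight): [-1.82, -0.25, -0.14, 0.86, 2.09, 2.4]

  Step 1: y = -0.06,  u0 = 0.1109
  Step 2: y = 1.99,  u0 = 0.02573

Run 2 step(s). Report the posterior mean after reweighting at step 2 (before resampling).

step 1: w=[0.0000, 0.4611, 0.5110, 0.0279, 0.0000, 0.0000]  mean=-0.1629  Neff=2.1074  idx=[1, 1, 1, 2, 2, 2]
step 2: w=[0.0531, 0.0531, 0.0531, 0.2803, 0.2803, 0.2803]  mean=-0.1575  Neff=4.0965  idx=[0, 3, 3, 4, 4, 5]

post_mean = -0.1575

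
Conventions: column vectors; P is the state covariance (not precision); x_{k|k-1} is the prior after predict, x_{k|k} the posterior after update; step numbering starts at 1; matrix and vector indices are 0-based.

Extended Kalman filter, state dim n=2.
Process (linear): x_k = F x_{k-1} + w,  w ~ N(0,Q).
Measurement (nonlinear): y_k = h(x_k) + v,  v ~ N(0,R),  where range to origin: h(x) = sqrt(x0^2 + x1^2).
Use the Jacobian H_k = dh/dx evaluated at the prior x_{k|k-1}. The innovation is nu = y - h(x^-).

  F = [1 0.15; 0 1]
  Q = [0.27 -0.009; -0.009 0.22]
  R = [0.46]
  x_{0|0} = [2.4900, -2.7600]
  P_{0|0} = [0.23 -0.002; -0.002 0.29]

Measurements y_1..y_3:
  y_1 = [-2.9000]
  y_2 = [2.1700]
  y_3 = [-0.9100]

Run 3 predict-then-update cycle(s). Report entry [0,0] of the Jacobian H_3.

step 1: x^-=[2.0760, -2.7600]  P^-=[0.5059 0.0325; 0.0325 0.5100]  H_jac=[0.6011 -0.7992]  S=[0.9373]  K=[0.2967; -0.4140]  nu=[-6.3536]  x^+=[0.1906, -0.1296]  P^+=[0.4234 0.1477; 0.1477 0.3494]
step 2: x^-=[0.1711, -0.1296]  P^-=[0.7455 0.1911; 0.1911 0.5694]  H_jac=[0.7971 -0.6039]  S=[0.9574]  K=[0.5002; -0.2001]  nu=[1.9553]  x^+=[1.1492, -0.5208]  P^+=[0.5060 0.2869; 0.2869 0.5310]
step 3: x^-=[1.0711, -0.5208]  P^-=[0.8740 0.3575; 0.3575 0.7510]  H_jac=[0.8993 -0.4373]  S=[1.0293]  K=[0.6117; -0.0067]  nu=[-2.1010]  x^+=[-0.2142, -0.5067]  P^+=[0.4888 0.3617; 0.3617 0.7510]

H_jac[0,0] = 0.8993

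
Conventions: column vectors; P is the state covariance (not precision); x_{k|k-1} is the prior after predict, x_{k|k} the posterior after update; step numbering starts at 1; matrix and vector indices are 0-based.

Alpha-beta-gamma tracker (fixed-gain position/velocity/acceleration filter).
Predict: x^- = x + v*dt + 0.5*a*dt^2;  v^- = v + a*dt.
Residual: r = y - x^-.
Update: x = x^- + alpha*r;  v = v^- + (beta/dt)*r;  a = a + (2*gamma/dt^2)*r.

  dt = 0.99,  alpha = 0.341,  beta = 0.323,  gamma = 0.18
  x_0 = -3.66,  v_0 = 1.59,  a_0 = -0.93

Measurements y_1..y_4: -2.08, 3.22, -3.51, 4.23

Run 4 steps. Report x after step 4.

step 1: x_pred=-2.5416  r=0.4616  x^+=-2.3842  v^+=0.8199  a^+=-0.7604
step 2: x_pred=-1.9452  r=5.1652  x^+=-0.1838  v^+=1.7523  a^+=1.1368
step 3: x_pred=2.1080  r=-5.6180  x^+=0.1923  v^+=1.0448  a^+=-0.9268
step 4: x_pred=0.7724  r=3.4576  x^+=1.9514  v^+=1.2553  a^+=0.3432

x_post = 1.9514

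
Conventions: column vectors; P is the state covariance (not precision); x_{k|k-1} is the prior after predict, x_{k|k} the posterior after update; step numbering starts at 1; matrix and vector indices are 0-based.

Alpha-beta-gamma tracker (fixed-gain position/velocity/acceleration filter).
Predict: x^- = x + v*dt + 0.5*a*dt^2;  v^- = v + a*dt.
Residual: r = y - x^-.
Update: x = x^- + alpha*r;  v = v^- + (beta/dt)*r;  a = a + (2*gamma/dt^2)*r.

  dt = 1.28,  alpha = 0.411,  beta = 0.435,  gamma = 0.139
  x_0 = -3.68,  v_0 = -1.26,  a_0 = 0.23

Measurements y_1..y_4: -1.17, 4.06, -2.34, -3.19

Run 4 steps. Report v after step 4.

step 1: x_pred=-5.1044  r=3.9344  x^+=-3.4874  v^+=0.3715  a^+=0.8976
step 2: x_pred=-2.2766  r=6.3366  x^+=0.3278  v^+=3.6738  a^+=1.9728
step 3: x_pred=6.6463  r=-8.9863  x^+=2.9529  v^+=3.1450  a^+=0.4480
step 4: x_pred=7.3455  r=-10.5355  x^+=3.0154  v^+=0.1380  a^+=-1.3397

v_post = 0.1380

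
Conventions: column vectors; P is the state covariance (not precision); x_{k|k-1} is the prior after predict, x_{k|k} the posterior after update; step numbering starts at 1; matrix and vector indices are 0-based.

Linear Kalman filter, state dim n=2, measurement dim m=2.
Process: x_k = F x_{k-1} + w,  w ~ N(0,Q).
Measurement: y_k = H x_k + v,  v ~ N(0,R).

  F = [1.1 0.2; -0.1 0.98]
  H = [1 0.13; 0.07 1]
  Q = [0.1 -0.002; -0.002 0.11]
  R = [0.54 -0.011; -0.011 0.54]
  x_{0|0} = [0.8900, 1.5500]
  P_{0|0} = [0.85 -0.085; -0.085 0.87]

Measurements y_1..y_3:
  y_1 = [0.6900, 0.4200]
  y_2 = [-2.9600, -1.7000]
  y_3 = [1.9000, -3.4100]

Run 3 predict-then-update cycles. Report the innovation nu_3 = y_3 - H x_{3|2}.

innov = [3.0870, -2.9515]

step 1: x^-=[1.2890, 1.4300]  P^-=[1.1259 -0.0149; -0.0149 0.9707]  S=[1.6784 0.1790; 0.1790 1.5141]  K=[0.6736 -0.0374; -0.0020 0.6406]  nu=[-0.7849, -1.1002]  x^+=[0.8014, 0.7267]  P^+=[0.3711 -0.0536; -0.0536 0.3497]
step 2: x^-=[1.0269, 0.6320]  P^-=[0.5395 -0.0310; -0.0310 0.4601]  S=[1.0792 0.0553; 0.0553 0.9984]  K=[0.4972 -0.0208; 0.0032 0.4585]  nu=[-4.0691, -2.4039]  x^+=[-0.9464, -0.4832]  P^+=[0.2734 -0.0358; -0.0358 0.2500]
step 3: x^-=[-1.1377, -0.3789]  P^-=[0.4250 -0.0210; -0.0210 0.3599]  S=[0.9657 0.0444; 0.0444 0.8991]  K=[0.4379 -0.0118; 0.0084 0.3983]  nu=[3.0870, -2.9515]  x^+=[0.2489, -1.5283]  P^+=[0.2402 -0.0280; -0.0280 0.2169]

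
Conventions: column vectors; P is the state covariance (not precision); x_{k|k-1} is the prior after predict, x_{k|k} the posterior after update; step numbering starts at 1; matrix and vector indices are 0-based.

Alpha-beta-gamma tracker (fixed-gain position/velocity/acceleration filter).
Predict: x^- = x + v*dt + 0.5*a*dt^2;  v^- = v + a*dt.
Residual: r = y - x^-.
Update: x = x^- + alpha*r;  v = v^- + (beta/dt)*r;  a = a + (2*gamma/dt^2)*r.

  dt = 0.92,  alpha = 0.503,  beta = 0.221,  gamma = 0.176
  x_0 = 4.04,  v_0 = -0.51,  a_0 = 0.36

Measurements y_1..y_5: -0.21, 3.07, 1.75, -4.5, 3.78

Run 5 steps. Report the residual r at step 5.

resid = 8.2329

step 1: x_pred=3.7232  r=-3.9332  x^+=1.7448  v^+=-1.1236  a^+=-1.2757
step 2: x_pred=0.1712  r=2.8988  x^+=1.6293  v^+=-1.6009  a^+=-0.0702
step 3: x_pred=0.1267  r=1.6233  x^+=0.9432  v^+=-1.2755  a^+=0.6049
step 4: x_pred=0.0258  r=-4.5258  x^+=-2.2507  v^+=-1.8062  a^+=-1.2772
step 5: x_pred=-4.4529  r=8.2329  x^+=-0.3118  v^+=-1.0035  a^+=2.1466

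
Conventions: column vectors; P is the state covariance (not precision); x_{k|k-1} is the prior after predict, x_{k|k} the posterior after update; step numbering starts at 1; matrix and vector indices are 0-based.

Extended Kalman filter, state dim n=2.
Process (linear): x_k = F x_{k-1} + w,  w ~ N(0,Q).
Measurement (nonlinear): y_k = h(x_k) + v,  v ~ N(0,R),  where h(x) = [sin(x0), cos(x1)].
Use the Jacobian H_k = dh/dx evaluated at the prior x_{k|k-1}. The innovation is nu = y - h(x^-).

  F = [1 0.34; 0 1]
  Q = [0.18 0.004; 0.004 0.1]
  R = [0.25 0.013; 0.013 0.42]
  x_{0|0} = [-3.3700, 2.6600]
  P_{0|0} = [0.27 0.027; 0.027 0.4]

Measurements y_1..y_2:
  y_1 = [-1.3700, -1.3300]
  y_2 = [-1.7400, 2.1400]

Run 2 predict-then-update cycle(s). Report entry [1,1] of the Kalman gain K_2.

K[1,1] = -0.1786

step 1: x^-=[-2.4656, 2.6600]  P^-=[0.5146 0.1670; 0.1670 0.5000]  H_jac=[-0.7801 0.0000; 0.0000 -0.4632]  S=[0.5632 0.0733; 0.0733 0.5273]  K=[-0.7065 -0.0484; -0.1773 -0.4146]  nu=[-0.7443, -0.4437]  x^+=[-1.9182, 2.9760]  P^+=[0.2272 0.0637; 0.0637 0.3809]
step 2: x^-=[-0.9064, 2.9760]  P^-=[0.4946 0.1972; 0.1972 0.4809]  H_jac=[0.6166 0.0000; 0.0000 -0.1649]  S=[0.4380 -0.0071; -0.0071 0.4331]  K=[0.6952 -0.0638; 0.2748 -0.1786]  nu=[-0.9527, 3.1263]  x^+=[-1.7681, 2.1558]  P^+=[0.2805 0.1076; 0.1076 0.4333]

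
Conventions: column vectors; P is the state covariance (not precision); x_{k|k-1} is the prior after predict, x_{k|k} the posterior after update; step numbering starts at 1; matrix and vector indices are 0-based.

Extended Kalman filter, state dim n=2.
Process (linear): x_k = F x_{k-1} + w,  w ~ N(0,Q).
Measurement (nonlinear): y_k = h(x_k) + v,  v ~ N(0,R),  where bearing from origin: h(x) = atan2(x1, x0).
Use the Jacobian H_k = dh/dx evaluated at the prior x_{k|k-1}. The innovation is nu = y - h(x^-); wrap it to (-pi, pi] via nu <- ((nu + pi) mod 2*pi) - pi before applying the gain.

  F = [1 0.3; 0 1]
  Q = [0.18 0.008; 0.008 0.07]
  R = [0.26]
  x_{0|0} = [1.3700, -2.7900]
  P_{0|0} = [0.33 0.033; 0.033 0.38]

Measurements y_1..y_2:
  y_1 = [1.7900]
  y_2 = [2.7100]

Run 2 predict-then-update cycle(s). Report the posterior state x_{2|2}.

step 1: x^-=[0.5330, -2.7900]  P^-=[0.5640 0.1550; 0.1550 0.4500]  H_jac=[0.3458 0.0661]  S=[0.3365]  K=[0.6100; 0.2476]  nu=[-3.1112]  x^+=[-1.3649, -3.5604]  P^+=[0.4388 0.1042; 0.1042 0.4294]
step 2: x^-=[-2.4331, -3.5604]  P^-=[0.7199 0.2410; 0.2410 0.4994]  H_jac=[0.1915 -0.1308]  S=[0.2829]  K=[0.3758; -0.0679]  nu=[-1.4029]  x^+=[-2.9603, -3.4652]  P^+=[0.6800 0.2482; 0.2482 0.4981]

x_post = [-2.9603, -3.4652]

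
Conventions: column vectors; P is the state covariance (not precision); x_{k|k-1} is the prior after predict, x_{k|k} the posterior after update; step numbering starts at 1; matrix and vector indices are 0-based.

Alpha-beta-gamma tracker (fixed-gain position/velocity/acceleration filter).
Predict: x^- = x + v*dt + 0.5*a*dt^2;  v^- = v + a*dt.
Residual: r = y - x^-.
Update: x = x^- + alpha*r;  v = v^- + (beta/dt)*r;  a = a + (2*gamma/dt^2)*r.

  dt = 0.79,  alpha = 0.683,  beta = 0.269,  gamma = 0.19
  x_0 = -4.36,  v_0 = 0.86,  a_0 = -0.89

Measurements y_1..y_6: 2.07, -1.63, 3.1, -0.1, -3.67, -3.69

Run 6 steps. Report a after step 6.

step 1: x_pred=-3.9583  r=6.0283  x^+=0.1590  v^+=2.2096  a^+=2.7805
step 2: x_pred=2.7722  r=-4.4022  x^+=-0.2345  v^+=2.9072  a^+=0.1001
step 3: x_pred=2.0934  r=1.0066  x^+=2.7809  v^+=3.3290  a^+=0.7130
step 4: x_pred=5.6333  r=-5.7333  x^+=1.7175  v^+=1.9400  a^+=-2.7779
step 5: x_pred=2.3832  r=-6.0532  x^+=-1.7511  v^+=-2.3157  a^+=-6.4636
step 6: x_pred=-5.5975  r=1.9075  x^+=-4.2947  v^+=-6.7724  a^+=-5.3022

a_post = -5.3022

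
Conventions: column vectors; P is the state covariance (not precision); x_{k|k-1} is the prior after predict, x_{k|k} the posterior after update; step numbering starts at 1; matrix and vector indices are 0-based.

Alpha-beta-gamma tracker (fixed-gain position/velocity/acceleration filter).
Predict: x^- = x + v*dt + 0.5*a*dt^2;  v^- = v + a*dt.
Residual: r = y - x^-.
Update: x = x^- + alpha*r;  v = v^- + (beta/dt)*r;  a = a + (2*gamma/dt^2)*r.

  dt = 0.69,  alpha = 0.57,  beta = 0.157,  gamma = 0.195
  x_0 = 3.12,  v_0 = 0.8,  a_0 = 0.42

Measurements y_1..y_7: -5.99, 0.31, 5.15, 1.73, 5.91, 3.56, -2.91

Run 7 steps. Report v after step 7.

step 1: x_pred=3.7720  r=-9.7620  x^+=-1.7923  v^+=-1.1314  a^+=-7.5766
step 2: x_pred=-4.3766  r=4.6866  x^+=-1.7052  v^+=-5.2929  a^+=-3.7375
step 3: x_pred=-6.2470  r=11.3970  x^+=0.2493  v^+=-5.2785  a^+=5.5984
step 4: x_pred=-2.0602  r=3.7902  x^+=0.1002  v^+=-0.5532  a^+=8.7032
step 5: x_pred=1.7903  r=4.1197  x^+=4.1385  v^+=6.3894  a^+=12.0779
step 6: x_pred=11.4224  r=-7.8624  x^+=6.9408  v^+=12.9342  a^+=5.6374
step 7: x_pred=17.2074  r=-20.1174  x^+=5.7405  v^+=12.2465  a^+=-10.8419

v_post = 12.2465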